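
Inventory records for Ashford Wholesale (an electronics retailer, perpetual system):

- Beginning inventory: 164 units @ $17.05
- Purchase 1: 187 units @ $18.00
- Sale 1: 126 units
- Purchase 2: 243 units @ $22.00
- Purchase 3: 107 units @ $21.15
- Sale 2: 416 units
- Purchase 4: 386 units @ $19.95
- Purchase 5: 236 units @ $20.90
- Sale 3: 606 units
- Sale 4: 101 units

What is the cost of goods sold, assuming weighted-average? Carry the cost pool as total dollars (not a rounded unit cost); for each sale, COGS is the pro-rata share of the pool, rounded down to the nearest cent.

COGS = $24,904.50

After Beginning: 164 on hand, pool $2,796.20 (≈ $17.0500 each)
After Purchase 1: 351 on hand, pool $6,162.20 (≈ $17.5561 each)
Sale 1, sell 126: 126/351 × $6,162.20 → $2,212.07
After Purchase 2: 468 on hand, pool $9,296.13 (≈ $19.8635 each)
After Purchase 3: 575 on hand, pool $11,559.18 (≈ $20.1029 each)
Sale 2, sell 416: 416/575 × $11,559.18 → $8,362.81
After Purchase 4: 545 on hand, pool $10,897.07 (≈ $19.9946 each)
After Purchase 5: 781 on hand, pool $15,829.47 (≈ $20.2682 each)
Sale 3, sell 606: 606/781 × $15,829.47 → $12,282.53
Sale 4, sell 101: 101/175 × $3,546.94 → $2,047.09
Total COGS = $2,212.07 + $8,362.81 + $12,282.53 + $2,047.09 = $24,904.50
Ending inventory (cost pool remaining) = $1,499.85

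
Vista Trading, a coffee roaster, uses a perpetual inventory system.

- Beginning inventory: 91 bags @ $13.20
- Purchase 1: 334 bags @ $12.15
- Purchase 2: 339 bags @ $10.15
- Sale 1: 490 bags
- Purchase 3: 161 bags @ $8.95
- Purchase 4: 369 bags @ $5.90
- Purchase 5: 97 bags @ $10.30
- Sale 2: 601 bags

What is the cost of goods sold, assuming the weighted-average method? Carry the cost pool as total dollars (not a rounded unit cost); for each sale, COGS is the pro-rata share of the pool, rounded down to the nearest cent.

COGS = $10,741.03

After Beginning: 91 on hand, pool $1,201.20 (≈ $13.2000 each)
After Purchase 1: 425 on hand, pool $5,259.30 (≈ $12.3748 each)
After Purchase 2: 764 on hand, pool $8,700.15 (≈ $11.3876 each)
Sale 1, sell 490: 490/764 × $8,700.15 → $5,579.93
After Purchase 3: 435 on hand, pool $4,561.17 (≈ $10.4854 each)
After Purchase 4: 804 on hand, pool $6,738.27 (≈ $8.3809 each)
After Purchase 5: 901 on hand, pool $7,737.37 (≈ $8.5875 each)
Sale 2, sell 601: 601/901 × $7,737.37 → $5,161.10
Total COGS = $5,579.93 + $5,161.10 = $10,741.03
Ending inventory (cost pool remaining) = $2,576.27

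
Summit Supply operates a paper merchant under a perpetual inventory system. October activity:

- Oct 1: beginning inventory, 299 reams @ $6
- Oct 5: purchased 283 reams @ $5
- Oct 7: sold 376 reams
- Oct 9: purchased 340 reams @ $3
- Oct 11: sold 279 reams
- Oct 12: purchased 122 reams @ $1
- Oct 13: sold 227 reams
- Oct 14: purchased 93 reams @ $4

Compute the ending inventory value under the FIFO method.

Ending inventory = $614

Oct 7, 376 sold [FIFO — oldest first]: 299 @ $6 + 77 @ $5 = $2,179
Oct 11, 279 sold [FIFO — oldest first]: 206 @ $5 + 73 @ $3 = $1,249
Oct 13, 227 sold [FIFO — oldest first]: 227 @ $3 = $681
Total COGS = $2,179 + $1,249 + $681 = $4,109
Ending inventory: 40 @ $3 + 122 @ $1 + 93 @ $4 = $614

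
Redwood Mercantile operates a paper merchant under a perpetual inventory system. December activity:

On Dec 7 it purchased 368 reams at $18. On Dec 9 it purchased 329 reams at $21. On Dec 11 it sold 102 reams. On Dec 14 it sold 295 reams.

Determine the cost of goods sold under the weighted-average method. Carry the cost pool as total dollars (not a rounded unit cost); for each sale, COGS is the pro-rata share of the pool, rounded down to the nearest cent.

COGS = $7,708.17

After Dec 7: 368 on hand, pool $6,624.00 (≈ $18.0000 each)
After Dec 9: 697 on hand, pool $13,533.00 (≈ $19.4161 each)
Dec 11, sell 102: 102/697 × $13,533.00 → $1,980.43
Dec 14, sell 295: 295/595 × $11,552.57 → $5,727.74
Total COGS = $1,980.43 + $5,727.74 = $7,708.17
Ending inventory (cost pool remaining) = $5,824.83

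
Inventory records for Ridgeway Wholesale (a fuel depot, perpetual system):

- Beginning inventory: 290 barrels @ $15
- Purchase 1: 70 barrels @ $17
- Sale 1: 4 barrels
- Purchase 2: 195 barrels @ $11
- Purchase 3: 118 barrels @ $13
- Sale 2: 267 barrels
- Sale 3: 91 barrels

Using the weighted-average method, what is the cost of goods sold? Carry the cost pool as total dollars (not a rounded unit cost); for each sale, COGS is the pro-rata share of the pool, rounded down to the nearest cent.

After Beginning: 290 on hand, pool $4,350.00 (≈ $15.0000 each)
After Purchase 1: 360 on hand, pool $5,540.00 (≈ $15.3889 each)
Sale 1, sell 4: 4/360 × $5,540.00 → $61.55
After Purchase 2: 551 on hand, pool $7,623.45 (≈ $13.8357 each)
After Purchase 3: 669 on hand, pool $9,157.45 (≈ $13.6883 each)
Sale 2, sell 267: 267/669 × $9,157.45 → $3,654.76
Sale 3, sell 91: 91/402 × $5,502.69 → $1,245.63
Total COGS = $61.55 + $3,654.76 + $1,245.63 = $4,961.94
Ending inventory (cost pool remaining) = $4,257.06

COGS = $4,961.94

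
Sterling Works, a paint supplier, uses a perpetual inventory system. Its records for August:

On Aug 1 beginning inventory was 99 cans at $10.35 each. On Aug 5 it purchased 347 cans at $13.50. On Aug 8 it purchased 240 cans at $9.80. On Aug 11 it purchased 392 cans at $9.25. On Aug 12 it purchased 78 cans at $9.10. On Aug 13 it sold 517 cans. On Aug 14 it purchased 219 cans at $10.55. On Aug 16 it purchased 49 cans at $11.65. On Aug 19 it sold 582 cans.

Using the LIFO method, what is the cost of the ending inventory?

Aug 13, 517 sold [LIFO — newest first]: 78 @ $9.10 + 392 @ $9.25 + 47 @ $9.80 = $4,796.40
Aug 19, 582 sold [LIFO — newest first]: 49 @ $11.65 + 219 @ $10.55 + 193 @ $9.80 + 121 @ $13.50 = $6,406.20
Total COGS = $4,796.40 + $6,406.20 = $11,202.60
Ending inventory: 99 @ $10.35 + 226 @ $13.50 = $4,075.65
Check: goods available $15,278.25 = COGS $11,202.60 + ending $4,075.65

Ending inventory = $4,075.65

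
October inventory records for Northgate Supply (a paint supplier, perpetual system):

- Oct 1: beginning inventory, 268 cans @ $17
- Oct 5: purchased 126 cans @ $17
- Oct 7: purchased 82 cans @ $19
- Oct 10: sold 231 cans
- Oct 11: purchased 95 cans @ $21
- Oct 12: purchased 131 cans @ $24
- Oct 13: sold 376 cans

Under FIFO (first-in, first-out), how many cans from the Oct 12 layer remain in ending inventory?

95

Oct 10, 231 sold [FIFO — oldest first]: 231 @ $17 = $3,927
Oct 13, 376 sold [FIFO — oldest first]: 37 @ $17 + 126 @ $17 + 82 @ $19 + 95 @ $21 + 36 @ $24 = $7,188
Total COGS = $3,927 + $7,188 = $11,115
Ending inventory: 95 @ $24 = $2,280
Check: goods available $13,395 = COGS $11,115 + ending $2,280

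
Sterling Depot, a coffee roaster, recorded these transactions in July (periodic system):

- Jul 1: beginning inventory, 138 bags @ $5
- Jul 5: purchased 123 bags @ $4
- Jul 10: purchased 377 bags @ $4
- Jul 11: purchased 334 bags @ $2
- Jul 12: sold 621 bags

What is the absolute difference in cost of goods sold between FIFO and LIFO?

$806

FIFO COGS: 138 @ $5 + 123 @ $4 + 360 @ $4 = $2,622
LIFO COGS: 334 @ $2 + 287 @ $4 = $1,816
Difference = |$2,622 − $1,816| = $806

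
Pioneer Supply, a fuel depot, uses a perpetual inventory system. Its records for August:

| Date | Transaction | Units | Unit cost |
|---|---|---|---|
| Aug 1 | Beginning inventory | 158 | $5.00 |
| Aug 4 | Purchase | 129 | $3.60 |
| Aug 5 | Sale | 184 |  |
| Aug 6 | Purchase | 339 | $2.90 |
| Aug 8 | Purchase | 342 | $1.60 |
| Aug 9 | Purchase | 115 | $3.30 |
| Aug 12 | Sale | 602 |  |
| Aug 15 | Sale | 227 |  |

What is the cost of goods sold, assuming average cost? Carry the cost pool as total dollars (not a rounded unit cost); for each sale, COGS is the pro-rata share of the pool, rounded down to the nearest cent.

COGS = $2,980.43

After Aug 1: 158 on hand, pool $790.00 (≈ $5.0000 each)
After Aug 4: 287 on hand, pool $1,254.40 (≈ $4.3707 each)
Aug 5, sell 184: 184/287 × $1,254.40 → $804.21
After Aug 6: 442 on hand, pool $1,433.29 (≈ $3.2427 each)
After Aug 8: 784 on hand, pool $1,980.49 (≈ $2.5261 each)
After Aug 9: 899 on hand, pool $2,359.99 (≈ $2.6251 each)
Aug 12, sell 602: 602/899 × $2,359.99 → $1,580.32
Aug 15, sell 227: 227/297 × $779.67 → $595.90
Total COGS = $804.21 + $1,580.32 + $595.90 = $2,980.43
Ending inventory (cost pool remaining) = $183.77
Check: goods available $3,164.20 = COGS $2,980.43 + ending $183.77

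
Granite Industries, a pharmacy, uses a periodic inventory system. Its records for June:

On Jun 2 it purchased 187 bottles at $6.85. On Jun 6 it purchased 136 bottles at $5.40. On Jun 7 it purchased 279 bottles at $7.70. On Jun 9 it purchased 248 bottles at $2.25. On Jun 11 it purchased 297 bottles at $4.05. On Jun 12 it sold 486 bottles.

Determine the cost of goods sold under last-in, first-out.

Jun 12, 486 sold [LIFO — newest first]: 297 @ $4.05 + 189 @ $2.25 = $1,628.10
Ending inventory: 187 @ $6.85 + 136 @ $5.40 + 279 @ $7.70 + 59 @ $2.25 = $4,296.40

COGS = $1,628.10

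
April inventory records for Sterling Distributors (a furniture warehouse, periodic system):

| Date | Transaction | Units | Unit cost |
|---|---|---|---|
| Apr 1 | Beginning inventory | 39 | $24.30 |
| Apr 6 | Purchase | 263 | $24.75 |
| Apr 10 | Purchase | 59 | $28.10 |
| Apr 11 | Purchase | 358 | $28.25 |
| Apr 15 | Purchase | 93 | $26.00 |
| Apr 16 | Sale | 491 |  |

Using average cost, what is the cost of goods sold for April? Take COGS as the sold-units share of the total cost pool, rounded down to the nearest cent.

Apr 16, sell 491: 491/812 × $21,646.35 → $13,089.11
Ending inventory (cost pool remaining) = $8,557.24
Check: goods available $21,646.35 = COGS $13,089.11 + ending $8,557.24

COGS = $13,089.11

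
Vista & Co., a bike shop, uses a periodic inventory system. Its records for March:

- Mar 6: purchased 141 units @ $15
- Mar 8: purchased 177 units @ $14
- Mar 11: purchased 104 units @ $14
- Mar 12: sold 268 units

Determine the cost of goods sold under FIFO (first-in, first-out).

Mar 12, 268 sold [FIFO — oldest first]: 141 @ $15 + 127 @ $14 = $3,893
Ending inventory: 50 @ $14 + 104 @ $14 = $2,156

COGS = $3,893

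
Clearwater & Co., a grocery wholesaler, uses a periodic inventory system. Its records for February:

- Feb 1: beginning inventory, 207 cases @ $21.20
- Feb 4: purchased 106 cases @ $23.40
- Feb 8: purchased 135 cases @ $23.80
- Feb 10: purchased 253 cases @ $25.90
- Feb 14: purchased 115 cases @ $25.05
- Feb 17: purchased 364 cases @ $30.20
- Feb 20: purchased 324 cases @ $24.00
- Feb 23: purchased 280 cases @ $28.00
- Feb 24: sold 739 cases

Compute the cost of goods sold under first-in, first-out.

Feb 24, 739 sold [FIFO — oldest first]: 207 @ $21.20 + 106 @ $23.40 + 135 @ $23.80 + 253 @ $25.90 + 38 @ $25.05 = $17,586.40
Ending inventory: 77 @ $25.05 + 364 @ $30.20 + 324 @ $24.00 + 280 @ $28.00 = $28,537.65

COGS = $17,586.40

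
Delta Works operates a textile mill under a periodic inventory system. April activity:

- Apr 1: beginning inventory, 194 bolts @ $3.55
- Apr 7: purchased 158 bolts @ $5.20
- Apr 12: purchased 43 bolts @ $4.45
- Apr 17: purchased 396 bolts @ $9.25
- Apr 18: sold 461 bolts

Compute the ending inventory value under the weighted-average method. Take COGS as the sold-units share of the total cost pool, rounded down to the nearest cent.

Apr 18, sell 461: 461/791 × $5,364.65 → $3,126.55
Ending inventory (cost pool remaining) = $2,238.10
Check: goods available $5,364.65 = COGS $3,126.55 + ending $2,238.10

Ending inventory = $2,238.10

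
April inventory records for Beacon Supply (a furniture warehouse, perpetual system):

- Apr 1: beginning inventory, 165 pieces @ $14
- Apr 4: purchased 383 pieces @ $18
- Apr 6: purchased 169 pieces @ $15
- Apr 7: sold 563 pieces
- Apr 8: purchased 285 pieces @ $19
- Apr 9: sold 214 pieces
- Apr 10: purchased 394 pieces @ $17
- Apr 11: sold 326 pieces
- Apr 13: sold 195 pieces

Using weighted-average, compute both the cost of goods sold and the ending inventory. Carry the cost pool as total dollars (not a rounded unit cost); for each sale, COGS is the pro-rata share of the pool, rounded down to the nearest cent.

After Apr 1: 165 on hand, pool $2,310.00 (≈ $14.0000 each)
After Apr 4: 548 on hand, pool $9,204.00 (≈ $16.7956 each)
After Apr 6: 717 on hand, pool $11,739.00 (≈ $16.3724 each)
Apr 7, sell 563: 563/717 × $11,739.00 → $9,217.65
After Apr 8: 439 on hand, pool $7,936.35 (≈ $18.0782 each)
Apr 9, sell 214: 214/439 × $7,936.35 → $3,868.74
After Apr 10: 619 on hand, pool $10,765.61 (≈ $17.3919 each)
Apr 11, sell 326: 326/619 × $10,765.61 → $5,669.77
Apr 13, sell 195: 195/293 × $5,095.84 → $3,391.42
Total COGS = $9,217.65 + $3,868.74 + $5,669.77 + $3,391.42 = $22,147.58
Ending inventory (cost pool remaining) = $1,704.42

COGS = $22,147.58; ending inventory = $1,704.42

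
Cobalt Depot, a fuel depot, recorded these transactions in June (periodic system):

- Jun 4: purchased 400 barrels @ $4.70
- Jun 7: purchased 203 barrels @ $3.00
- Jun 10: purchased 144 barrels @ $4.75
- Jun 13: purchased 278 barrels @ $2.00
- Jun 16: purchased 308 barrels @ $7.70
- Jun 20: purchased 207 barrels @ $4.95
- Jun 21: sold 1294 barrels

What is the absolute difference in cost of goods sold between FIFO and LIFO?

FIFO COGS: 400 @ $4.70 + 203 @ $3.00 + 144 @ $4.75 + 278 @ $2.00 + 269 @ $7.70 = $5,800.30
LIFO COGS: 207 @ $4.95 + 308 @ $7.70 + 278 @ $2.00 + 144 @ $4.75 + 203 @ $3.00 + 154 @ $4.70 = $5,969.05
Difference = |$5,800.30 − $5,969.05| = $168.75

$168.75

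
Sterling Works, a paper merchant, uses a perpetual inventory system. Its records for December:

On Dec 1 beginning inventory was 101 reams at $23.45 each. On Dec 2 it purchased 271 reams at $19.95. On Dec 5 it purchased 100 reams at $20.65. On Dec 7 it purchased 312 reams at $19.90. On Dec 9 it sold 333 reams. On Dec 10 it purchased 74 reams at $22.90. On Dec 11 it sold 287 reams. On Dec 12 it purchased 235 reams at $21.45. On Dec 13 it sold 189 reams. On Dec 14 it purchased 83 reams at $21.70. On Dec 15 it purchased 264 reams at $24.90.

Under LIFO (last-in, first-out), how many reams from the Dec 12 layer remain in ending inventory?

Dec 9, 333 sold [LIFO — newest first]: 312 @ $19.90 + 21 @ $20.65 = $6,642.45
Dec 11, 287 sold [LIFO — newest first]: 74 @ $22.90 + 79 @ $20.65 + 134 @ $19.95 = $5,999.25
Dec 13, 189 sold [LIFO — newest first]: 189 @ $21.45 = $4,054.05
Total COGS = $6,642.45 + $5,999.25 + $4,054.05 = $16,695.75
Ending inventory: 101 @ $23.45 + 137 @ $19.95 + 46 @ $21.45 + 83 @ $21.70 + 264 @ $24.90 = $14,463.00
Check: goods available $31,158.75 = COGS $16,695.75 + ending $14,463.00

46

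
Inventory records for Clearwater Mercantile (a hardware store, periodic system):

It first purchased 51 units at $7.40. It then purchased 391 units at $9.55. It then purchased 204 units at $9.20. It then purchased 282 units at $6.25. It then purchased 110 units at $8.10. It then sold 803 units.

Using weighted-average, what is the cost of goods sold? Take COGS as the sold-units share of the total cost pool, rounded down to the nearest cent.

COGS = $6,685.28

Sale 1, sell 803: 803/1038 × $8,641.75 → $6,685.28
Ending inventory (cost pool remaining) = $1,956.47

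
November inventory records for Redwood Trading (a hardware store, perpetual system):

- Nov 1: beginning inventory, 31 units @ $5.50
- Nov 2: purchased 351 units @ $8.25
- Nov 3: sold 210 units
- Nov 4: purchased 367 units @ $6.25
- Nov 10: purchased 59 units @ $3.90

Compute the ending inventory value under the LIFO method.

Nov 3, 210 sold [LIFO — newest first]: 210 @ $8.25 = $1,732.50
Ending inventory: 31 @ $5.50 + 141 @ $8.25 + 367 @ $6.25 + 59 @ $3.90 = $3,857.60

Ending inventory = $3,857.60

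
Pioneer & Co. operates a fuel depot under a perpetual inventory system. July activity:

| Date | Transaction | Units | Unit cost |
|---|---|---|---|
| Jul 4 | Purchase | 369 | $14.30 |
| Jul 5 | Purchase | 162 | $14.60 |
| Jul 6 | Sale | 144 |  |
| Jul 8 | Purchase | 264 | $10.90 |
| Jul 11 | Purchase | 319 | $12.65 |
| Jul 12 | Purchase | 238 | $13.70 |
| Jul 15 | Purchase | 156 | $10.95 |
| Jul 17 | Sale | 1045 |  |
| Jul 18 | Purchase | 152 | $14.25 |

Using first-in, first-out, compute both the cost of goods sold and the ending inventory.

COGS = $15,582.35; ending inventory = $6,107.30

Jul 6, 144 sold [FIFO — oldest first]: 144 @ $14.30 = $2,059.20
Jul 17, 1045 sold [FIFO — oldest first]: 225 @ $14.30 + 162 @ $14.60 + 264 @ $10.90 + 319 @ $12.65 + 75 @ $13.70 = $13,523.15
Total COGS = $2,059.20 + $13,523.15 = $15,582.35
Ending inventory: 163 @ $13.70 + 156 @ $10.95 + 152 @ $14.25 = $6,107.30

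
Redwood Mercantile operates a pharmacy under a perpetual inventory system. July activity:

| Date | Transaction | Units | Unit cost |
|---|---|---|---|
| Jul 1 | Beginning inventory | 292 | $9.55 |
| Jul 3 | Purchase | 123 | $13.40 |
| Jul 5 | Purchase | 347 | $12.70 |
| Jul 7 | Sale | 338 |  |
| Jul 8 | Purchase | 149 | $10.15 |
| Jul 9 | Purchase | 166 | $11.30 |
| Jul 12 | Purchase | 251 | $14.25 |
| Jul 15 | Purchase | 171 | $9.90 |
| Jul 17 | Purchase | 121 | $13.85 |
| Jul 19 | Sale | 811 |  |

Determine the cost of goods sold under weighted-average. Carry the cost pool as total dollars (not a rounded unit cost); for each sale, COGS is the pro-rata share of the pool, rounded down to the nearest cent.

COGS = $13,572.90

After Jul 1: 292 on hand, pool $2,788.60 (≈ $9.5500 each)
After Jul 3: 415 on hand, pool $4,436.80 (≈ $10.6911 each)
After Jul 5: 762 on hand, pool $8,843.70 (≈ $11.6059 each)
Jul 7, sell 338: 338/762 × $8,843.70 → $3,922.79
After Jul 8: 573 on hand, pool $6,433.26 (≈ $11.2273 each)
After Jul 9: 739 on hand, pool $8,309.06 (≈ $11.2437 each)
After Jul 12: 990 on hand, pool $11,885.81 (≈ $12.0059 each)
After Jul 15: 1161 on hand, pool $13,578.71 (≈ $11.6957 each)
After Jul 17: 1282 on hand, pool $15,254.56 (≈ $11.8990 each)
Jul 19, sell 811: 811/1282 × $15,254.56 → $9,650.11
Total COGS = $3,922.79 + $9,650.11 = $13,572.90
Ending inventory (cost pool remaining) = $5,604.45
Check: goods available $19,177.35 = COGS $13,572.90 + ending $5,604.45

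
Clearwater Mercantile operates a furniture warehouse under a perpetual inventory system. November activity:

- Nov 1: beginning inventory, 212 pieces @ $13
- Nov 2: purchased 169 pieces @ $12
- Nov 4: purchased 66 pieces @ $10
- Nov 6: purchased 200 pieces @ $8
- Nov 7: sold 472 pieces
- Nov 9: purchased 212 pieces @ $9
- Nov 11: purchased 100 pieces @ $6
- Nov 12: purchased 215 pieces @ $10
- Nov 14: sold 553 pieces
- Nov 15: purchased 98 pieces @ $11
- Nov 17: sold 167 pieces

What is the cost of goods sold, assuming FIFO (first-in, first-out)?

Nov 7, 472 sold [FIFO — oldest first]: 212 @ $13 + 169 @ $12 + 66 @ $10 + 25 @ $8 = $5,644
Nov 14, 553 sold [FIFO — oldest first]: 175 @ $8 + 212 @ $9 + 100 @ $6 + 66 @ $10 = $4,568
Nov 17, 167 sold [FIFO — oldest first]: 149 @ $10 + 18 @ $11 = $1,688
Total COGS = $5,644 + $4,568 + $1,688 = $11,900
Ending inventory: 80 @ $11 = $880
Check: goods available $12,780 = COGS $11,900 + ending $880

COGS = $11,900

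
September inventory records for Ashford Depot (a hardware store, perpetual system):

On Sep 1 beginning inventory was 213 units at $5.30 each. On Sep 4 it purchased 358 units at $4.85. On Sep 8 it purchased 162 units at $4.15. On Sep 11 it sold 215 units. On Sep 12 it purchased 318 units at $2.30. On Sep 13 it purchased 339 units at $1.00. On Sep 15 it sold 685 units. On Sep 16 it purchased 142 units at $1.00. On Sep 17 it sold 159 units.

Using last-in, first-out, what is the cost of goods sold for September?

Sep 11, 215 sold [LIFO — newest first]: 162 @ $4.15 + 53 @ $4.85 = $929.35
Sep 15, 685 sold [LIFO — newest first]: 339 @ $1.00 + 318 @ $2.30 + 28 @ $4.85 = $1,206.20
Sep 17, 159 sold [LIFO — newest first]: 142 @ $1.00 + 17 @ $4.85 = $224.45
Total COGS = $929.35 + $1,206.20 + $224.45 = $2,360.00
Ending inventory: 213 @ $5.30 + 260 @ $4.85 = $2,389.90

COGS = $2,360.00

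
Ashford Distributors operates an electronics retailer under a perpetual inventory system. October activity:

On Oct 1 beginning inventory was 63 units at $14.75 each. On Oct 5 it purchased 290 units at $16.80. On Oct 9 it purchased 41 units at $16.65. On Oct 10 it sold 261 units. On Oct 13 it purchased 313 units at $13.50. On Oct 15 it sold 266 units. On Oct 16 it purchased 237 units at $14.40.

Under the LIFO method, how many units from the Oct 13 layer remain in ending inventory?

Oct 10, 261 sold [LIFO — newest first]: 41 @ $16.65 + 220 @ $16.80 = $4,378.65
Oct 15, 266 sold [LIFO — newest first]: 266 @ $13.50 = $3,591.00
Total COGS = $4,378.65 + $3,591.00 = $7,969.65
Ending inventory: 63 @ $14.75 + 70 @ $16.80 + 47 @ $13.50 + 237 @ $14.40 = $6,152.55
Check: goods available $14,122.20 = COGS $7,969.65 + ending $6,152.55

47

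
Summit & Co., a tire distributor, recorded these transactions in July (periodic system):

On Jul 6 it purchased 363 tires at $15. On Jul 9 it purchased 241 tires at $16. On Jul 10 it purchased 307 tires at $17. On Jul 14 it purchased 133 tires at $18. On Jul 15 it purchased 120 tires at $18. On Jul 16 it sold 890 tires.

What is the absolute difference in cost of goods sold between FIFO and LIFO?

$801

FIFO COGS: 363 @ $15 + 241 @ $16 + 286 @ $17 = $14,163
LIFO COGS: 120 @ $18 + 133 @ $18 + 307 @ $17 + 241 @ $16 + 89 @ $15 = $14,964
Difference = |$14,163 − $14,964| = $801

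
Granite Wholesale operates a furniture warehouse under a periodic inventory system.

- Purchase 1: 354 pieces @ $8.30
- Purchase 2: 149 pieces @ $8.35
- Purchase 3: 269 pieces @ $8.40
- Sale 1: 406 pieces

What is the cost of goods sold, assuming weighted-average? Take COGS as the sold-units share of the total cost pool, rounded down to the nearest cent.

COGS = $3,387.86

Sale 1, sell 406: 406/772 × $6,441.95 → $3,387.86
Ending inventory (cost pool remaining) = $3,054.09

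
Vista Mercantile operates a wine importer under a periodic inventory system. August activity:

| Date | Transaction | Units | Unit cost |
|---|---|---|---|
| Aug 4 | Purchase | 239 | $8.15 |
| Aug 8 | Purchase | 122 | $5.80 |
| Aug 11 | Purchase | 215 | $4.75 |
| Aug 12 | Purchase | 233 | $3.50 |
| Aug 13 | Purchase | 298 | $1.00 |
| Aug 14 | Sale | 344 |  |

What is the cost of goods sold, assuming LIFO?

Aug 14, 344 sold [LIFO — newest first]: 298 @ $1.00 + 46 @ $3.50 = $459.00
Ending inventory: 239 @ $8.15 + 122 @ $5.80 + 215 @ $4.75 + 187 @ $3.50 = $4,331.20
Check: goods available $4,790.20 = COGS $459.00 + ending $4,331.20

COGS = $459.00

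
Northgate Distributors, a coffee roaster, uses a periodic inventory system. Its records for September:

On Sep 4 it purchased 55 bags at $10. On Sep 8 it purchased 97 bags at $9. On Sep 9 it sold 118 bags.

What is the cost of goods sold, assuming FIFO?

COGS = $1,117

Sep 9, 118 sold [FIFO — oldest first]: 55 @ $10 + 63 @ $9 = $1,117
Ending inventory: 34 @ $9 = $306
Check: goods available $1,423 = COGS $1,117 + ending $306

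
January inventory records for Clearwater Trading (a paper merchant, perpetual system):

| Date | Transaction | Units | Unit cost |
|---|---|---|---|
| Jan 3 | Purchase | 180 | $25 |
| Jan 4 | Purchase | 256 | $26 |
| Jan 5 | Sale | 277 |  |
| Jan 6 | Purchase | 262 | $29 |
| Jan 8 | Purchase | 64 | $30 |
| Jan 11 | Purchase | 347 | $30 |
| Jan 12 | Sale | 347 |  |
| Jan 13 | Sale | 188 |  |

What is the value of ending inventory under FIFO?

Ending inventory = $8,910

Jan 5, 277 sold [FIFO — oldest first]: 180 @ $25 + 97 @ $26 = $7,022
Jan 12, 347 sold [FIFO — oldest first]: 159 @ $26 + 188 @ $29 = $9,586
Jan 13, 188 sold [FIFO — oldest first]: 74 @ $29 + 64 @ $30 + 50 @ $30 = $5,566
Total COGS = $7,022 + $9,586 + $5,566 = $22,174
Ending inventory: 297 @ $30 = $8,910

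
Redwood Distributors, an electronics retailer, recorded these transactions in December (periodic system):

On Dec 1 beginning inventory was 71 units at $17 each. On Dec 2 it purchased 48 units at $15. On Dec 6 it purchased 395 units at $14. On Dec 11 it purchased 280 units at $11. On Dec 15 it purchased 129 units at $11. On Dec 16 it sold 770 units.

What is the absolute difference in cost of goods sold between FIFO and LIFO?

$720

FIFO COGS: 71 @ $17 + 48 @ $15 + 395 @ $14 + 256 @ $11 = $10,273
LIFO COGS: 129 @ $11 + 280 @ $11 + 361 @ $14 = $9,553
Difference = |$10,273 − $9,553| = $720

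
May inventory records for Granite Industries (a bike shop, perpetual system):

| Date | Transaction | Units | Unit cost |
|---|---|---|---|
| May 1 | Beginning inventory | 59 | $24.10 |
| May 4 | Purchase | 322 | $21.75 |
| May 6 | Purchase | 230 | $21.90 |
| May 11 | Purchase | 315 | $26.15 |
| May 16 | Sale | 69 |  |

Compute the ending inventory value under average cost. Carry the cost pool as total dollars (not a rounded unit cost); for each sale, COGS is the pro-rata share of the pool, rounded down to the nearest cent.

After May 1: 59 on hand, pool $1,421.90 (≈ $24.1000 each)
After May 4: 381 on hand, pool $8,425.40 (≈ $22.1139 each)
After May 6: 611 on hand, pool $13,462.40 (≈ $22.0334 each)
After May 11: 926 on hand, pool $21,699.65 (≈ $23.4337 each)
May 16, sell 69: 69/926 × $21,699.65 → $1,616.92
Ending inventory (cost pool remaining) = $20,082.73
Check: goods available $21,699.65 = COGS $1,616.92 + ending $20,082.73

Ending inventory = $20,082.73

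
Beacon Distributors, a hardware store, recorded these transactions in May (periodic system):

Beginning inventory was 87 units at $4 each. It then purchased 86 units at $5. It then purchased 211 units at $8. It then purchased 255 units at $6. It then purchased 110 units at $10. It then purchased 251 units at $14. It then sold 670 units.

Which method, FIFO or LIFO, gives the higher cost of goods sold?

FIFO COGS: 87 @ $4 + 86 @ $5 + 211 @ $8 + 255 @ $6 + 31 @ $10 = $4,306
LIFO COGS: 251 @ $14 + 110 @ $10 + 255 @ $6 + 54 @ $8 = $6,576

LIFO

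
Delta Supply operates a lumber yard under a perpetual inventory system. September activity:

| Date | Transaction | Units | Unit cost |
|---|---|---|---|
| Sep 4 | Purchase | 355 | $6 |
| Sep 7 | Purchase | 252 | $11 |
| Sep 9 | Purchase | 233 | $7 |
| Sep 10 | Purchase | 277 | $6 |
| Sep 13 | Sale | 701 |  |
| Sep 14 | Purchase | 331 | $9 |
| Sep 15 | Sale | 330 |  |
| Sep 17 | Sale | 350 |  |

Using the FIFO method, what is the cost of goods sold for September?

COGS = $10,571

Sep 13, 701 sold [FIFO — oldest first]: 355 @ $6 + 252 @ $11 + 94 @ $7 = $5,560
Sep 15, 330 sold [FIFO — oldest first]: 139 @ $7 + 191 @ $6 = $2,119
Sep 17, 350 sold [FIFO — oldest first]: 86 @ $6 + 264 @ $9 = $2,892
Total COGS = $5,560 + $2,119 + $2,892 = $10,571
Ending inventory: 67 @ $9 = $603
Check: goods available $11,174 = COGS $10,571 + ending $603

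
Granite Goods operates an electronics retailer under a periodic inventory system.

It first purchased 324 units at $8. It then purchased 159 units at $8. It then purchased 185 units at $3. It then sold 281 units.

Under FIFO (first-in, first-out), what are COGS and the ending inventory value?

COGS = $2,248; ending inventory = $2,171

Sale 1 (281) [FIFO — oldest first]: 281 @ $8 = $2,248
Ending inventory: 43 @ $8 + 159 @ $8 + 185 @ $3 = $2,171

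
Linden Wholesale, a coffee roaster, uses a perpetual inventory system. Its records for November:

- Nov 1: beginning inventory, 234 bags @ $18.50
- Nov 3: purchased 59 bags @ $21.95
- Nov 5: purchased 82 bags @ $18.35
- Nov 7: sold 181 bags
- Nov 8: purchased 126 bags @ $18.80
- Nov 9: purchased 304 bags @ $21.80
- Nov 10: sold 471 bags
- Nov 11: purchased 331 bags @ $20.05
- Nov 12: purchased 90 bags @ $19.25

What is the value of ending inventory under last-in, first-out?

Nov 7, 181 sold [LIFO — newest first]: 82 @ $18.35 + 59 @ $21.95 + 40 @ $18.50 = $3,539.75
Nov 10, 471 sold [LIFO — newest first]: 304 @ $21.80 + 126 @ $18.80 + 41 @ $18.50 = $9,754.50
Total COGS = $3,539.75 + $9,754.50 = $13,294.25
Ending inventory: 153 @ $18.50 + 331 @ $20.05 + 90 @ $19.25 = $11,199.55

Ending inventory = $11,199.55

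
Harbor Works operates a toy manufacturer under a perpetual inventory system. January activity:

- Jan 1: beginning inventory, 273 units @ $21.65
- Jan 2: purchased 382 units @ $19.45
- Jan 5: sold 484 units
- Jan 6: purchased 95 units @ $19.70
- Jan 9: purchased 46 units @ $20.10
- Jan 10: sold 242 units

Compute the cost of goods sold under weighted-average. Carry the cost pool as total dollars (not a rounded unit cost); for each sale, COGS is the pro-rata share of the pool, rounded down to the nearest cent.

After Jan 1: 273 on hand, pool $5,910.45 (≈ $21.6500 each)
After Jan 2: 655 on hand, pool $13,340.35 (≈ $20.3669 each)
Jan 5, sell 484: 484/655 × $13,340.35 → $9,857.60
After Jan 6: 266 on hand, pool $5,354.25 (≈ $20.1288 each)
After Jan 9: 312 on hand, pool $6,278.85 (≈ $20.1245 each)
Jan 10, sell 242: 242/312 × $6,278.85 → $4,870.13
Total COGS = $9,857.60 + $4,870.13 = $14,727.73
Ending inventory (cost pool remaining) = $1,408.72

COGS = $14,727.73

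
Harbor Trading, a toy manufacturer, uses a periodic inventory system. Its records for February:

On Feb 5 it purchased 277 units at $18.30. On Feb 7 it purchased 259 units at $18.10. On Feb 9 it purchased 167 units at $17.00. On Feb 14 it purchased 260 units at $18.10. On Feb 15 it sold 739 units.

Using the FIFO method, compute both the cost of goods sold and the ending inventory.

Feb 15, 739 sold [FIFO — oldest first]: 277 @ $18.30 + 259 @ $18.10 + 167 @ $17.00 + 36 @ $18.10 = $13,247.60
Ending inventory: 224 @ $18.10 = $4,054.40

COGS = $13,247.60; ending inventory = $4,054.40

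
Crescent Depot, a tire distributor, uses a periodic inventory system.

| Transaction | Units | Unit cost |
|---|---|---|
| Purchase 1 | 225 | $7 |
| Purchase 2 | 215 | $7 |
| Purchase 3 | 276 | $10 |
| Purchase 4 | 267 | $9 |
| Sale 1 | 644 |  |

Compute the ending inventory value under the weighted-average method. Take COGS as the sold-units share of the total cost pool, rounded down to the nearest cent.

Sale 1, sell 644: 644/983 × $8,243.00 → $5,400.29
Ending inventory (cost pool remaining) = $2,842.71

Ending inventory = $2,842.71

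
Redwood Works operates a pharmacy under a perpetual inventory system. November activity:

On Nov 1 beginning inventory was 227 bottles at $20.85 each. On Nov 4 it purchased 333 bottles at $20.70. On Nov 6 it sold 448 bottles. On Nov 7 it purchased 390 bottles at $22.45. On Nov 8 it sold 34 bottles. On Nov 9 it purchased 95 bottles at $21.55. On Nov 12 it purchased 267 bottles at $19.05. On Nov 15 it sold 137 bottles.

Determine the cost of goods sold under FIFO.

COGS = $12,950.60

Nov 6, 448 sold [FIFO — oldest first]: 227 @ $20.85 + 221 @ $20.70 = $9,307.65
Nov 8, 34 sold [FIFO — oldest first]: 34 @ $20.70 = $703.80
Nov 15, 137 sold [FIFO — oldest first]: 78 @ $20.70 + 59 @ $22.45 = $2,939.15
Total COGS = $9,307.65 + $703.80 + $2,939.15 = $12,950.60
Ending inventory: 331 @ $22.45 + 95 @ $21.55 + 267 @ $19.05 = $14,564.55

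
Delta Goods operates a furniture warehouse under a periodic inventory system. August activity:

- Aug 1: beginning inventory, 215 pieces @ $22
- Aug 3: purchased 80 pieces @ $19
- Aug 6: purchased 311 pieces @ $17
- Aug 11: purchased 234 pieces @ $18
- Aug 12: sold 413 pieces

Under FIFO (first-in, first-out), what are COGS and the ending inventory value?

Aug 12, 413 sold [FIFO — oldest first]: 215 @ $22 + 80 @ $19 + 118 @ $17 = $8,256
Ending inventory: 193 @ $17 + 234 @ $18 = $7,493

COGS = $8,256; ending inventory = $7,493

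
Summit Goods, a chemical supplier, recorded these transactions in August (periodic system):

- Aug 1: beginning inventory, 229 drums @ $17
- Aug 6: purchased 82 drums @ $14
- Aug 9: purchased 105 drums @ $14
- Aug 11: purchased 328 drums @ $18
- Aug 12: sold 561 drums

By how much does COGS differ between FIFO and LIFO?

FIFO COGS: 229 @ $17 + 82 @ $14 + 105 @ $14 + 145 @ $18 = $9,121
LIFO COGS: 328 @ $18 + 105 @ $14 + 82 @ $14 + 46 @ $17 = $9,304
Difference = |$9,121 − $9,304| = $183

$183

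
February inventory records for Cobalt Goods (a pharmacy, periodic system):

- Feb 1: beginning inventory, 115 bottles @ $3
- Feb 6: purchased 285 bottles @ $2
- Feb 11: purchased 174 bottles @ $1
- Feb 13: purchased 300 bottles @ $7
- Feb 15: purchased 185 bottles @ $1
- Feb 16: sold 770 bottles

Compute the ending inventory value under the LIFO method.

Ending inventory = $693

Feb 16, 770 sold [LIFO — newest first]: 185 @ $1 + 300 @ $7 + 174 @ $1 + 111 @ $2 = $2,681
Ending inventory: 115 @ $3 + 174 @ $2 = $693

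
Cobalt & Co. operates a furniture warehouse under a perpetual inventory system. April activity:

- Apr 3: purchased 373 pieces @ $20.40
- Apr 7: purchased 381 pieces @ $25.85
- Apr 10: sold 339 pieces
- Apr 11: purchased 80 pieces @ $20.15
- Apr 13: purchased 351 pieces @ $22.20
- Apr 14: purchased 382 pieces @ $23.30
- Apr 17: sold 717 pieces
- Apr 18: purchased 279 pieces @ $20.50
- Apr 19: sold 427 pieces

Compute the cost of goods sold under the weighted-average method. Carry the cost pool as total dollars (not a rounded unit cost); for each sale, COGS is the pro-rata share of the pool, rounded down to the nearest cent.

After Apr 3: 373 on hand, pool $7,609.20 (≈ $20.4000 each)
After Apr 7: 754 on hand, pool $17,458.05 (≈ $23.1539 each)
Apr 10, sell 339: 339/754 × $17,458.05 → $7,849.17
After Apr 11: 495 on hand, pool $11,220.88 (≈ $22.6684 each)
After Apr 13: 846 on hand, pool $19,013.08 (≈ $22.4741 each)
After Apr 14: 1228 on hand, pool $27,913.68 (≈ $22.7310 each)
Apr 17, sell 717: 717/1228 × $27,913.68 → $16,298.13
After Apr 18: 790 on hand, pool $17,335.05 (≈ $21.9431 each)
Apr 19, sell 427: 427/790 × $17,335.05 → $9,369.70
Total COGS = $7,849.17 + $16,298.13 + $9,369.70 = $33,517.00
Ending inventory (cost pool remaining) = $7,965.35
Check: goods available $41,482.35 = COGS $33,517.00 + ending $7,965.35

COGS = $33,517.00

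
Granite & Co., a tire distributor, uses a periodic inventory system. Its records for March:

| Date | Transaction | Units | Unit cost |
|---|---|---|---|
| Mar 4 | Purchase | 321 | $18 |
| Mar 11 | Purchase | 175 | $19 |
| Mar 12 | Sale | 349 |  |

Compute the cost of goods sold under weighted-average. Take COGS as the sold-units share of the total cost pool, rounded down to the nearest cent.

Mar 12, sell 349: 349/496 × $9,103.00 → $6,405.13
Ending inventory (cost pool remaining) = $2,697.87
Check: goods available $9,103.00 = COGS $6,405.13 + ending $2,697.87

COGS = $6,405.13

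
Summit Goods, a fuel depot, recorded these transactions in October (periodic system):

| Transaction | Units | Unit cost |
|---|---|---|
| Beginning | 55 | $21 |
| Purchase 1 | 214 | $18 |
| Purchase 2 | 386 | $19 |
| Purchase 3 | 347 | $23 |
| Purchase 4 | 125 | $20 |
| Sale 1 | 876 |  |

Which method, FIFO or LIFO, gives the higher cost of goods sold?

LIFO

FIFO COGS: 55 @ $21 + 214 @ $18 + 386 @ $19 + 221 @ $23 = $17,424
LIFO COGS: 125 @ $20 + 347 @ $23 + 386 @ $19 + 18 @ $18 = $18,139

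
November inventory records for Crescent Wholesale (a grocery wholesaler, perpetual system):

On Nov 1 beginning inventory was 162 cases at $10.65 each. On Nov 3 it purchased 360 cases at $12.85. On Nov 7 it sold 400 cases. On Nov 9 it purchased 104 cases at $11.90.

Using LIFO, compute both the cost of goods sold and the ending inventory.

COGS = $5,052.00; ending inventory = $2,536.90

Nov 7, 400 sold [LIFO — newest first]: 360 @ $12.85 + 40 @ $10.65 = $5,052.00
Ending inventory: 122 @ $10.65 + 104 @ $11.90 = $2,536.90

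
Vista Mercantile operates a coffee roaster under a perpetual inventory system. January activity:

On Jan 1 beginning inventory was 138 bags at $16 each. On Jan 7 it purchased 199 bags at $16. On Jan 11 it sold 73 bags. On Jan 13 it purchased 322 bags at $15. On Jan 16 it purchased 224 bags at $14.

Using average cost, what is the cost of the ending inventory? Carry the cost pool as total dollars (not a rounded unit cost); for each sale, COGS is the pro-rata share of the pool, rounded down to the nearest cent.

After Jan 1: 138 on hand, pool $2,208.00 (≈ $16.0000 each)
After Jan 7: 337 on hand, pool $5,392.00 (≈ $16.0000 each)
Jan 11, sell 73: 73/337 × $5,392.00 → $1,168.00
After Jan 13: 586 on hand, pool $9,054.00 (≈ $15.4505 each)
After Jan 16: 810 on hand, pool $12,190.00 (≈ $15.0494 each)
Ending inventory (cost pool remaining) = $12,190.00
Check: goods available $13,358.00 = COGS $1,168.00 + ending $12,190.00

Ending inventory = $12,190.00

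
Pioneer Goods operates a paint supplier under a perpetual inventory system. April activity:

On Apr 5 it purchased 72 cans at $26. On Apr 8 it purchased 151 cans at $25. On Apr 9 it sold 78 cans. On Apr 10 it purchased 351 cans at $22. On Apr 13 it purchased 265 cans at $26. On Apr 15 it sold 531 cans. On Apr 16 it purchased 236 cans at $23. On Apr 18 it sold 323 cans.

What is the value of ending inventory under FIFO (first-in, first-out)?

Ending inventory = $3,289

Apr 9, 78 sold [FIFO — oldest first]: 72 @ $26 + 6 @ $25 = $2,022
Apr 15, 531 sold [FIFO — oldest first]: 145 @ $25 + 351 @ $22 + 35 @ $26 = $12,257
Apr 18, 323 sold [FIFO — oldest first]: 230 @ $26 + 93 @ $23 = $8,119
Total COGS = $2,022 + $12,257 + $8,119 = $22,398
Ending inventory: 143 @ $23 = $3,289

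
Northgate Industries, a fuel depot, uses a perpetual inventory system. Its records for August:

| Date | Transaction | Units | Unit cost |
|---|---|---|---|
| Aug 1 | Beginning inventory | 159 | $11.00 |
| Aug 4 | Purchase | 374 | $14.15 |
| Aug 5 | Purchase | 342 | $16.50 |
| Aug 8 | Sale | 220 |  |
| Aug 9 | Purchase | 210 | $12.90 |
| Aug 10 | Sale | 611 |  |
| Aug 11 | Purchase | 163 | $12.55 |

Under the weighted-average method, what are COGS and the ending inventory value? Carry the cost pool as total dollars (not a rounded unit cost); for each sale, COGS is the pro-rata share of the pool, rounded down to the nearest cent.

After Aug 1: 159 on hand, pool $1,749.00 (≈ $11.0000 each)
After Aug 4: 533 on hand, pool $7,041.10 (≈ $13.2103 each)
After Aug 5: 875 on hand, pool $12,684.10 (≈ $14.4961 each)
Aug 8, sell 220: 220/875 × $12,684.10 → $3,189.14
After Aug 9: 865 on hand, pool $12,203.96 (≈ $14.1086 each)
Aug 10, sell 611: 611/865 × $12,203.96 → $8,620.36
After Aug 11: 417 on hand, pool $5,629.25 (≈ $13.4994 each)
Total COGS = $3,189.14 + $8,620.36 = $11,809.50
Ending inventory (cost pool remaining) = $5,629.25
Check: goods available $17,438.75 = COGS $11,809.50 + ending $5,629.25

COGS = $11,809.50; ending inventory = $5,629.25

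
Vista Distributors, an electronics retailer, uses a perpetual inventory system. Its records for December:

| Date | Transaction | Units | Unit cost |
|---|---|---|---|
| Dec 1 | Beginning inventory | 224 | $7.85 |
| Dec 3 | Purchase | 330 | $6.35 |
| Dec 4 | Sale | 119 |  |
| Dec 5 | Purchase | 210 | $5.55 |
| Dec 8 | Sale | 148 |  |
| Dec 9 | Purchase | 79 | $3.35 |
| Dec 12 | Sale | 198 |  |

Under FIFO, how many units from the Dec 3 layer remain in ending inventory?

89

Dec 4, 119 sold [FIFO — oldest first]: 119 @ $7.85 = $934.15
Dec 8, 148 sold [FIFO — oldest first]: 105 @ $7.85 + 43 @ $6.35 = $1,097.30
Dec 12, 198 sold [FIFO — oldest first]: 198 @ $6.35 = $1,257.30
Total COGS = $934.15 + $1,097.30 + $1,257.30 = $3,288.75
Ending inventory: 89 @ $6.35 + 210 @ $5.55 + 79 @ $3.35 = $1,995.30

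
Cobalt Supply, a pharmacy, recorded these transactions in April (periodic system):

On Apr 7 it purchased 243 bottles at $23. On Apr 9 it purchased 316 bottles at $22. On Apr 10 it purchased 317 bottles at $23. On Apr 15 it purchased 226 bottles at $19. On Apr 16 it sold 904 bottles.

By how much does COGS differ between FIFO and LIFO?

FIFO COGS: 243 @ $23 + 316 @ $22 + 317 @ $23 + 28 @ $19 = $20,364
LIFO COGS: 226 @ $19 + 317 @ $23 + 316 @ $22 + 45 @ $23 = $19,572
Difference = |$20,364 − $19,572| = $792

$792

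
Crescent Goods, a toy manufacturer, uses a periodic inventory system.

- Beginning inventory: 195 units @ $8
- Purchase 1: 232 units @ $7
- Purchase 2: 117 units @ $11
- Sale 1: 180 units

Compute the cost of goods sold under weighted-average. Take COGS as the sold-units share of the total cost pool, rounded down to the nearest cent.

COGS = $1,479.37

Sale 1, sell 180: 180/544 × $4,471.00 → $1,479.37
Ending inventory (cost pool remaining) = $2,991.63
Check: goods available $4,471.00 = COGS $1,479.37 + ending $2,991.63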